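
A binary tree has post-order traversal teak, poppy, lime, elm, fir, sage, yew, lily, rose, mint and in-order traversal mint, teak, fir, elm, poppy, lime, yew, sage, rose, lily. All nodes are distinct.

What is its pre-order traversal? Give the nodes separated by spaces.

The last element of post-order is the root; it splits in-order into left and right subtrees.
Root mint: left subtree has 0 nodes { }, right has 9 {teak, fir, elm, poppy, lime, yew, sage, rose, lily}.
  Root rose: left subtree has 7 nodes {teak, fir, elm, poppy, lime, yew, sage}, right has 1 {lily}.
    Root yew: left subtree has 5 nodes {teak, fir, elm, poppy, lime}, right has 1 {sage}.
      Root fir: left subtree has 1 node {teak}, right has 3 {elm, poppy, lime}.
        Root elm: left subtree has 0 nodes { }, right has 2 {poppy, lime}.
          Root lime: left subtree has 1 node {poppy}, right has 0 { }.

mint rose yew fir teak elm lime poppy sage lily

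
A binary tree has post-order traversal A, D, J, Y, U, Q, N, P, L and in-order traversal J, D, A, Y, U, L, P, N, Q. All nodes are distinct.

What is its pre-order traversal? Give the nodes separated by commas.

The last element of post-order is the root; it splits in-order into left and right subtrees.
Root L: left subtree has 5 nodes {J, D, A, Y, U}, right has 3 {P, N, Q}.
  Root U: left subtree has 4 nodes {J, D, A, Y}, right has 0 { }.
    Root Y: left subtree has 3 nodes {J, D, A}, right has 0 { }.
      Root J: left subtree has 0 nodes { }, right has 2 {D, A}.
        Root D: left subtree has 0 nodes { }, right has 1 {A}.
  Root P: left subtree has 0 nodes { }, right has 2 {N, Q}.
    Root N: left subtree has 0 nodes { }, right has 1 {Q}.

L, U, Y, J, D, A, P, N, Q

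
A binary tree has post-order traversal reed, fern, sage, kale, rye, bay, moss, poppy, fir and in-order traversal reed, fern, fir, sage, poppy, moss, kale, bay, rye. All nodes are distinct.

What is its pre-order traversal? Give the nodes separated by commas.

The last element of post-order is the root; it splits in-order into left and right subtrees.
Root fir: left subtree has 2 nodes {reed, fern}, right has 6 {sage, poppy, moss, kale, bay, rye}.
  Root fern: left subtree has 1 node {reed}, right has 0 { }.
  Root poppy: left subtree has 1 node {sage}, right has 4 {moss, kale, bay, rye}.
    Root moss: left subtree has 0 nodes { }, right has 3 {kale, bay, rye}.
      Root bay: left subtree has 1 node {kale}, right has 1 {rye}.

fir, fern, reed, poppy, sage, moss, bay, kale, rye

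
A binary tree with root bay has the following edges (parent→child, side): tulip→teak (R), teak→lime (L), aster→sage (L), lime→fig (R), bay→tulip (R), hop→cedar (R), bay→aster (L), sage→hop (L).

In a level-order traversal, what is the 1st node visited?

bay

Level-order visits nodes level by level from the root, left to right within each level.
Level 0: bay
Level 1: aster, tulip
Level 2: sage, teak
Level 3: hop, lime
Level 4: cedar, fig
Full level-order sequence: bay, aster, tulip, sage, teak, hop, lime, cedar, fig.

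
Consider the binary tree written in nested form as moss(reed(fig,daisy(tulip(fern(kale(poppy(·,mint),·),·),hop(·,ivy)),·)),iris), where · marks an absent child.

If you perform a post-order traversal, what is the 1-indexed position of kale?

4

Post-order visits the left subtree, then the right subtree, then the node.
At moss: go left to reed.
  At reed: go left to fig.
    fig is a leaf — visit fig.
  At reed: go right to daisy.
    At daisy: go left to tulip.
      At tulip: go left to fern.
        At fern: go left to kale.
          At kale: go left to poppy.
            At poppy: no left child.
            At poppy: go right to mint.
              mint is a leaf — visit mint.
            Visit poppy.
          At kale: no right child.
          Visit kale.
        At fern: no right child.
        Visit fern.
      At tulip: go right to hop.
        At hop: no left child.
        At hop: go right to ivy.
          ivy is a leaf — visit ivy.
        Visit hop.
      Visit tulip.
    At daisy: no right child.
    Visit daisy.
  Visit reed.
At moss: go right to iris.
  iris is a leaf — visit iris.
Visit moss.
Full post-order sequence: fig, mint, poppy, kale, fern, ivy, hop, tulip, daisy, reed, iris, moss.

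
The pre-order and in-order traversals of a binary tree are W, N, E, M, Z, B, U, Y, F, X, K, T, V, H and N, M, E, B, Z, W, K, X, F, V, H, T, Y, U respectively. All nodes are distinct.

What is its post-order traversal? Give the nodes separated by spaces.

M B Z E N K X H V T F Y U W

The first element of pre-order is the root; it splits in-order into left and right subtrees.
Root W: left subtree has 5 nodes {N, M, E, B, Z}, right has 8 {K, X, F, V, H, T, Y, U}.
  Root N: left subtree has 0 nodes { }, right has 4 {M, E, B, Z}.
    Root E: left subtree has 1 node {M}, right has 2 {B, Z}.
      Root Z: left subtree has 1 node {B}, right has 0 { }.
  Root U: left subtree has 7 nodes {K, X, F, V, H, T, Y}, right has 0 { }.
    Root Y: left subtree has 6 nodes {K, X, F, V, H, T}, right has 0 { }.
      Root F: left subtree has 2 nodes {K, X}, right has 3 {V, H, T}.
        Root X: left subtree has 1 node {K}, right has 0 { }.
        Root T: left subtree has 2 nodes {V, H}, right has 0 { }.
          Root V: left subtree has 0 nodes { }, right has 1 {H}.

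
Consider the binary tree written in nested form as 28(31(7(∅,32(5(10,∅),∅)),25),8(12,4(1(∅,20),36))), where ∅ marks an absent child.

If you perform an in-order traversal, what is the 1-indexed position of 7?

In-order visits the left subtree, then the node, then the right subtree.
At 28: go left to 31.
  At 31: go left to 7.
    At 7: no left child.
    Visit 7.
    At 7: go right to 32.
      At 32: go left to 5.
        At 5: go left to 10.
          10 is a leaf — visit 10.
        Visit 5.
        At 5: no right child.
      Visit 32.
      At 32: no right child.
  Visit 31.
  At 31: go right to 25.
    25 is a leaf — visit 25.
Visit 28.
At 28: go right to 8.
  At 8: go left to 12.
    12 is a leaf — visit 12.
  Visit 8.
  At 8: go right to 4.
    At 4: go left to 1.
      At 1: no left child.
      Visit 1.
      At 1: go right to 20.
        20 is a leaf — visit 20.
    Visit 4.
    At 4: go right to 36.
      36 is a leaf — visit 36.
Full in-order sequence: 7, 10, 5, 32, 31, 25, 28, 12, 8, 1, 20, 4, 36.

1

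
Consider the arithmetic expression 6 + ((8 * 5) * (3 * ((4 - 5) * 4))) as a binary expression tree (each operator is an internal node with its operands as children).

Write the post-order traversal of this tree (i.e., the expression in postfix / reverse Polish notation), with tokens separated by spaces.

6 8 5 * 3 4 5 - 4 * * * +

Post-order on an expression tree gives postfix notation: for each operator, emit left operand, right operand, then the operator.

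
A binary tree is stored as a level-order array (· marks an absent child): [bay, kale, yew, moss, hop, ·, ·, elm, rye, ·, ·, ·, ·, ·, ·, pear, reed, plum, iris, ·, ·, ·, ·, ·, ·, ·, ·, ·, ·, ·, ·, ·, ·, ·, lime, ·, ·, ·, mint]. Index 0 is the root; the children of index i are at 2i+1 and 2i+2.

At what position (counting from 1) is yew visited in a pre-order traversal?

Pre-order visits the node, then its left subtree, then its right subtree.
Visit bay.
At bay: go left to kale.
  Visit kale.
  At kale: go left to moss.
    Visit moss.
    At moss: go left to elm.
      Visit elm.
      At elm: go left to pear.
        pear is a leaf — visit pear.
      At elm: go right to reed.
        Visit reed.
        At reed: no left child.
        At reed: go right to lime.
          lime is a leaf — visit lime.
    At moss: go right to rye.
      Visit rye.
      At rye: go left to plum.
        plum is a leaf — visit plum.
      At rye: go right to iris.
        Visit iris.
        At iris: no left child.
        At iris: go right to mint.
          mint is a leaf — visit mint.
  At kale: go right to hop.
    hop is a leaf — visit hop.
At bay: go right to yew.
  yew is a leaf — visit yew.
Full pre-order sequence: bay, kale, moss, elm, pear, reed, lime, rye, plum, iris, mint, hop, yew.

13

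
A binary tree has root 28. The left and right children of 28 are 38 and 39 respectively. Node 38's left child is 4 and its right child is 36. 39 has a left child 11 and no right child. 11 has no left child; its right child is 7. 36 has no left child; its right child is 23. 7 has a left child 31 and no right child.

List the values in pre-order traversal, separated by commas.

28, 38, 4, 36, 23, 39, 11, 7, 31

Pre-order visits the node, then its left subtree, then its right subtree.
Visit 28.
At 28: go left to 38.
  Visit 38.
  At 38: go left to 4.
    4 is a leaf — visit 4.
  At 38: go right to 36.
    Visit 36.
    At 36: no left child.
    At 36: go right to 23.
      23 is a leaf — visit 23.
At 28: go right to 39.
  Visit 39.
  At 39: go left to 11.
    Visit 11.
    At 11: no left child.
    At 11: go right to 7.
      Visit 7.
      At 7: go left to 31.
        31 is a leaf — visit 31.
      At 7: no right child.
  At 39: no right child.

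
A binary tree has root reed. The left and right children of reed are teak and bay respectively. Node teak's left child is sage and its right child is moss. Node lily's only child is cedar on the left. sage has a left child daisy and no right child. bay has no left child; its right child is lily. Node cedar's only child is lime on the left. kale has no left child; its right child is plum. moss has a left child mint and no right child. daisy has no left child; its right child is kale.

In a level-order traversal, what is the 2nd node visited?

Level-order visits nodes level by level from the root, left to right within each level.
Level 0: reed
Level 1: teak, bay
Level 2: sage, moss, lily
Level 3: daisy, mint, cedar
Level 4: kale, lime
Level 5: plum
Full level-order sequence: reed, teak, bay, sage, moss, lily, daisy, mint, cedar, kale, lime, plum.

teak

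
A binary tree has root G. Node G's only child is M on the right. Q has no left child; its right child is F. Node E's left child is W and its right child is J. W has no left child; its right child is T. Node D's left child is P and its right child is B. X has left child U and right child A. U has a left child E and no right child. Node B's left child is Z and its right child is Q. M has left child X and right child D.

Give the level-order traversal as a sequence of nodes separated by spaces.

Level-order visits nodes level by level from the root, left to right within each level.
Level 0: G
Level 1: M
Level 2: X, D
Level 3: U, A, P, B
Level 4: E, Z, Q
Level 5: W, J, F
Level 6: T

G M X D U A P B E Z Q W J F T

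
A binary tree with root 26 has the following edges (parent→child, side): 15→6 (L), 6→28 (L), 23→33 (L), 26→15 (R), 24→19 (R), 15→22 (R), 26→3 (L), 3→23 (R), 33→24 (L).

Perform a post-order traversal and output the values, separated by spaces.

Post-order visits the left subtree, then the right subtree, then the node.
At 26: go left to 3.
  At 3: no left child.
  At 3: go right to 23.
    At 23: go left to 33.
      At 33: go left to 24.
        At 24: no left child.
        At 24: go right to 19.
          19 is a leaf — visit 19.
        Visit 24.
      At 33: no right child.
      Visit 33.
    At 23: no right child.
    Visit 23.
  Visit 3.
At 26: go right to 15.
  At 15: go left to 6.
    At 6: go left to 28.
      28 is a leaf — visit 28.
    At 6: no right child.
    Visit 6.
  At 15: go right to 22.
    22 is a leaf — visit 22.
  Visit 15.
Visit 26.

19 24 33 23 3 28 6 22 15 26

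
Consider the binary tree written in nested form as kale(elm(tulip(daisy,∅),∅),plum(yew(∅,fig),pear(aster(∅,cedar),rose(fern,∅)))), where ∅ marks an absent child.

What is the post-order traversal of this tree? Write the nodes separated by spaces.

Post-order visits the left subtree, then the right subtree, then the node.
At kale: go left to elm.
  At elm: go left to tulip.
    At tulip: go left to daisy.
      daisy is a leaf — visit daisy.
    At tulip: no right child.
    Visit tulip.
  At elm: no right child.
  Visit elm.
At kale: go right to plum.
  At plum: go left to yew.
    At yew: no left child.
    At yew: go right to fig.
      fig is a leaf — visit fig.
    Visit yew.
  At plum: go right to pear.
    At pear: go left to aster.
      At aster: no left child.
      At aster: go right to cedar.
        cedar is a leaf — visit cedar.
      Visit aster.
    At pear: go right to rose.
      At rose: go left to fern.
        fern is a leaf — visit fern.
      At rose: no right child.
      Visit rose.
    Visit pear.
  Visit plum.
Visit kale.

daisy tulip elm fig yew cedar aster fern rose pear plum kale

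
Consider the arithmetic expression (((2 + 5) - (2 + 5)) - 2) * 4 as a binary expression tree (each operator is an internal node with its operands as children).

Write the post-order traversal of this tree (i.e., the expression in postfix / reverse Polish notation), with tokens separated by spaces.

2 5 + 2 5 + - 2 - 4 *

Post-order on an expression tree gives postfix notation: for each operator, emit left operand, right operand, then the operator.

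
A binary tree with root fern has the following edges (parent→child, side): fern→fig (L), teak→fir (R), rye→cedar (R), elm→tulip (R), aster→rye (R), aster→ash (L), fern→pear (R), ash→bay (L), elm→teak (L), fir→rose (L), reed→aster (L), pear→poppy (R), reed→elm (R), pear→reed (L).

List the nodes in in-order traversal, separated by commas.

In-order visits the left subtree, then the node, then the right subtree.
At fern: go left to fig.
  fig is a leaf — visit fig.
Visit fern.
At fern: go right to pear.
  At pear: go left to reed.
    At reed: go left to aster.
      At aster: go left to ash.
        At ash: go left to bay.
          bay is a leaf — visit bay.
        Visit ash.
        At ash: no right child.
      Visit aster.
      At aster: go right to rye.
        At rye: no left child.
        Visit rye.
        At rye: go right to cedar.
          cedar is a leaf — visit cedar.
    Visit reed.
    At reed: go right to elm.
      At elm: go left to teak.
        At teak: no left child.
        Visit teak.
        At teak: go right to fir.
          At fir: go left to rose.
            rose is a leaf — visit rose.
          Visit fir.
          At fir: no right child.
      Visit elm.
      At elm: go right to tulip.
        tulip is a leaf — visit tulip.
  Visit pear.
  At pear: go right to poppy.
    poppy is a leaf — visit poppy.

fig, fern, bay, ash, aster, rye, cedar, reed, teak, rose, fir, elm, tulip, pear, poppy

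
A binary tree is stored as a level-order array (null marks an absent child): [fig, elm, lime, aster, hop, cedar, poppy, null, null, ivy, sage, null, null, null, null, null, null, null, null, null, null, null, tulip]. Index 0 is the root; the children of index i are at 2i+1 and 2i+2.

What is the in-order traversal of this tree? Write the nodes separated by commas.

aster, elm, ivy, hop, sage, tulip, fig, cedar, lime, poppy

In-order visits the left subtree, then the node, then the right subtree.
At fig: go left to elm.
  At elm: go left to aster.
    aster is a leaf — visit aster.
  Visit elm.
  At elm: go right to hop.
    At hop: go left to ivy.
      ivy is a leaf — visit ivy.
    Visit hop.
    At hop: go right to sage.
      At sage: no left child.
      Visit sage.
      At sage: go right to tulip.
        tulip is a leaf — visit tulip.
Visit fig.
At fig: go right to lime.
  At lime: go left to cedar.
    cedar is a leaf — visit cedar.
  Visit lime.
  At lime: go right to poppy.
    poppy is a leaf — visit poppy.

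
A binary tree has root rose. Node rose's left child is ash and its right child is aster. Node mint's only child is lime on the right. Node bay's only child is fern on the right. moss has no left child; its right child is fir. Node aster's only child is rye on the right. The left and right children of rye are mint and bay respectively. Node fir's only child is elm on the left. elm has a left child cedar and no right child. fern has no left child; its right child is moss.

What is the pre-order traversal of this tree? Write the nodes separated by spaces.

Pre-order visits the node, then its left subtree, then its right subtree.
Visit rose.
At rose: go left to ash.
  ash is a leaf — visit ash.
At rose: go right to aster.
  Visit aster.
  At aster: no left child.
  At aster: go right to rye.
    Visit rye.
    At rye: go left to mint.
      Visit mint.
      At mint: no left child.
      At mint: go right to lime.
        lime is a leaf — visit lime.
    At rye: go right to bay.
      Visit bay.
      At bay: no left child.
      At bay: go right to fern.
        Visit fern.
        At fern: no left child.
        At fern: go right to moss.
          Visit moss.
          At moss: no left child.
          At moss: go right to fir.
            Visit fir.
            At fir: go left to elm.
              Visit elm.
              At elm: go left to cedar.
                cedar is a leaf — visit cedar.
              At elm: no right child.
            At fir: no right child.

rose ash aster rye mint lime bay fern moss fir elm cedar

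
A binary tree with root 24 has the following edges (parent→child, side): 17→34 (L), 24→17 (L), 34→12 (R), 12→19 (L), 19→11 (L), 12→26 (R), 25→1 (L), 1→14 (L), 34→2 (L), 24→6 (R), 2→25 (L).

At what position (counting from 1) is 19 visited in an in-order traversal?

7

In-order visits the left subtree, then the node, then the right subtree.
At 24: go left to 17.
  At 17: go left to 34.
    At 34: go left to 2.
      At 2: go left to 25.
        At 25: go left to 1.
          At 1: go left to 14.
            14 is a leaf — visit 14.
          Visit 1.
          At 1: no right child.
        Visit 25.
        At 25: no right child.
      Visit 2.
      At 2: no right child.
    Visit 34.
    At 34: go right to 12.
      At 12: go left to 19.
        At 19: go left to 11.
          11 is a leaf — visit 11.
        Visit 19.
        At 19: no right child.
      Visit 12.
      At 12: go right to 26.
        26 is a leaf — visit 26.
  Visit 17.
  At 17: no right child.
Visit 24.
At 24: go right to 6.
  6 is a leaf — visit 6.
Full in-order sequence: 14, 1, 25, 2, 34, 11, 19, 12, 26, 17, 24, 6.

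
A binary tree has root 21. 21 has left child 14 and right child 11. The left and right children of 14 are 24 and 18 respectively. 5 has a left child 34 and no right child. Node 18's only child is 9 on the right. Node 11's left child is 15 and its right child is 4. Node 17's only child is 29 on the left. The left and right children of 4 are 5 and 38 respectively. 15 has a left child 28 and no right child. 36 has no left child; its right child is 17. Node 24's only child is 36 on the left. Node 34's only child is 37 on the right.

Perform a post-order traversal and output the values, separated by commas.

29, 17, 36, 24, 9, 18, 14, 28, 15, 37, 34, 5, 38, 4, 11, 21

Post-order visits the left subtree, then the right subtree, then the node.
At 21: go left to 14.
  At 14: go left to 24.
    At 24: go left to 36.
      At 36: no left child.
      At 36: go right to 17.
        At 17: go left to 29.
          29 is a leaf — visit 29.
        At 17: no right child.
        Visit 17.
      Visit 36.
    At 24: no right child.
    Visit 24.
  At 14: go right to 18.
    At 18: no left child.
    At 18: go right to 9.
      9 is a leaf — visit 9.
    Visit 18.
  Visit 14.
At 21: go right to 11.
  At 11: go left to 15.
    At 15: go left to 28.
      28 is a leaf — visit 28.
    At 15: no right child.
    Visit 15.
  At 11: go right to 4.
    At 4: go left to 5.
      At 5: go left to 34.
        At 34: no left child.
        At 34: go right to 37.
          37 is a leaf — visit 37.
        Visit 34.
      At 5: no right child.
      Visit 5.
    At 4: go right to 38.
      38 is a leaf — visit 38.
    Visit 4.
  Visit 11.
Visit 21.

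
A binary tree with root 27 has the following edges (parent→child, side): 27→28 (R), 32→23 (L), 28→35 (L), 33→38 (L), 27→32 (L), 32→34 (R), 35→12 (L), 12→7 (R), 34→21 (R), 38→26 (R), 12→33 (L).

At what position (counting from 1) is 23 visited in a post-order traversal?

1

Post-order visits the left subtree, then the right subtree, then the node.
At 27: go left to 32.
  At 32: go left to 23.
    23 is a leaf — visit 23.
  At 32: go right to 34.
    At 34: no left child.
    At 34: go right to 21.
      21 is a leaf — visit 21.
    Visit 34.
  Visit 32.
At 27: go right to 28.
  At 28: go left to 35.
    At 35: go left to 12.
      At 12: go left to 33.
        At 33: go left to 38.
          At 38: no left child.
          At 38: go right to 26.
            26 is a leaf — visit 26.
          Visit 38.
        At 33: no right child.
        Visit 33.
      At 12: go right to 7.
        7 is a leaf — visit 7.
      Visit 12.
    At 35: no right child.
    Visit 35.
  At 28: no right child.
  Visit 28.
Visit 27.
Full post-order sequence: 23, 21, 34, 32, 26, 38, 33, 7, 12, 35, 28, 27.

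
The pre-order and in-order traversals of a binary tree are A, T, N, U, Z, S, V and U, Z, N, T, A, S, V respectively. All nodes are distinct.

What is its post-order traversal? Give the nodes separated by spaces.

Z U N T V S A

The first element of pre-order is the root; it splits in-order into left and right subtrees.
Root A: left subtree has 4 nodes {U, Z, N, T}, right has 2 {S, V}.
  Root T: left subtree has 3 nodes {U, Z, N}, right has 0 { }.
    Root N: left subtree has 2 nodes {U, Z}, right has 0 { }.
      Root U: left subtree has 0 nodes { }, right has 1 {Z}.
  Root S: left subtree has 0 nodes { }, right has 1 {V}.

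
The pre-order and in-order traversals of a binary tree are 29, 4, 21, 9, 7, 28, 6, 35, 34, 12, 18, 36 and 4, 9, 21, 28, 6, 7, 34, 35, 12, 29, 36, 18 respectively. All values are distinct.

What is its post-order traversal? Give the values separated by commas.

9, 6, 28, 34, 12, 35, 7, 21, 4, 36, 18, 29

The first element of pre-order is the root; it splits in-order into left and right subtrees.
Root 29: left subtree has 9 nodes {4, 9, 21, 28, 6, 7, 34, 35, 12}, right has 2 {36, 18}.
  Root 4: left subtree has 0 nodes { }, right has 8 {9, 21, 28, 6, 7, 34, 35, 12}.
    Root 21: left subtree has 1 node {9}, right has 6 {28, 6, 7, 34, 35, 12}.
      Root 7: left subtree has 2 nodes {28, 6}, right has 3 {34, 35, 12}.
        Root 28: left subtree has 0 nodes { }, right has 1 {6}.
        Root 35: left subtree has 1 node {34}, right has 1 {12}.
  Root 18: left subtree has 1 node {36}, right has 0 { }.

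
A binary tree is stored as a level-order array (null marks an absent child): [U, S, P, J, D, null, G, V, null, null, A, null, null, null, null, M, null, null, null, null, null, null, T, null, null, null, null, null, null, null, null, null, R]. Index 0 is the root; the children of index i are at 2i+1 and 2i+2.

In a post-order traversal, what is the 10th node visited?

P

Post-order visits the left subtree, then the right subtree, then the node.
At U: go left to S.
  At S: go left to J.
    At J: go left to V.
      At V: go left to M.
        At M: no left child.
        At M: go right to R.
          R is a leaf — visit R.
        Visit M.
      At V: no right child.
      Visit V.
    At J: no right child.
    Visit J.
  At S: go right to D.
    At D: no left child.
    At D: go right to A.
      At A: no left child.
      At A: go right to T.
        T is a leaf — visit T.
      Visit A.
    Visit D.
  Visit S.
At U: go right to P.
  At P: no left child.
  At P: go right to G.
    G is a leaf — visit G.
  Visit P.
Visit U.
Full post-order sequence: R, M, V, J, T, A, D, S, G, P, U.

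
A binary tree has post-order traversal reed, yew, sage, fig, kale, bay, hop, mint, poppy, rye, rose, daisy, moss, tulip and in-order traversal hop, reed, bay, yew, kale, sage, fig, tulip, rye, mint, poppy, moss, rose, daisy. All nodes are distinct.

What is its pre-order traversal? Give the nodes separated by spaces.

The last element of post-order is the root; it splits in-order into left and right subtrees.
Root tulip: left subtree has 7 nodes {hop, reed, bay, yew, kale, sage, fig}, right has 6 {rye, mint, poppy, moss, rose, daisy}.
  Root hop: left subtree has 0 nodes { }, right has 6 {reed, bay, yew, kale, sage, fig}.
    Root bay: left subtree has 1 node {reed}, right has 4 {yew, kale, sage, fig}.
      Root kale: left subtree has 1 node {yew}, right has 2 {sage, fig}.
        Root fig: left subtree has 1 node {sage}, right has 0 { }.
  Root moss: left subtree has 3 nodes {rye, mint, poppy}, right has 2 {rose, daisy}.
    Root rye: left subtree has 0 nodes { }, right has 2 {mint, poppy}.
      Root poppy: left subtree has 1 node {mint}, right has 0 { }.
    Root daisy: left subtree has 1 node {rose}, right has 0 { }.

tulip hop bay reed kale yew fig sage moss rye poppy mint daisy rose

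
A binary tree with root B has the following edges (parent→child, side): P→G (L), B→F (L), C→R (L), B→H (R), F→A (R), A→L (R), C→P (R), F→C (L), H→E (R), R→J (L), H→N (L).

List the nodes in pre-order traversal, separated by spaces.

B F C R J P G A L H N E

Pre-order visits the node, then its left subtree, then its right subtree.
Visit B.
At B: go left to F.
  Visit F.
  At F: go left to C.
    Visit C.
    At C: go left to R.
      Visit R.
      At R: go left to J.
        J is a leaf — visit J.
      At R: no right child.
    At C: go right to P.
      Visit P.
      At P: go left to G.
        G is a leaf — visit G.
      At P: no right child.
  At F: go right to A.
    Visit A.
    At A: no left child.
    At A: go right to L.
      L is a leaf — visit L.
At B: go right to H.
  Visit H.
  At H: go left to N.
    N is a leaf — visit N.
  At H: go right to E.
    E is a leaf — visit E.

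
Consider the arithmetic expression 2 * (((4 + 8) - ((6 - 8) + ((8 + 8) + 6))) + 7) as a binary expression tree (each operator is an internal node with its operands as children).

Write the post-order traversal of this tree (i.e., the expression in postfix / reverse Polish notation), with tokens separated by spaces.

Post-order on an expression tree gives postfix notation: for each operator, emit left operand, right operand, then the operator.

2 4 8 + 6 8 - 8 8 + 6 + + - 7 + *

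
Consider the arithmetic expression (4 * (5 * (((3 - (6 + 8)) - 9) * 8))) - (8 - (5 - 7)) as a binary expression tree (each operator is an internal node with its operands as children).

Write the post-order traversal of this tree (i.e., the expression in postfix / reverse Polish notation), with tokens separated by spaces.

Post-order on an expression tree gives postfix notation: for each operator, emit left operand, right operand, then the operator.

4 5 3 6 8 + - 9 - 8 * * * 8 5 7 - - -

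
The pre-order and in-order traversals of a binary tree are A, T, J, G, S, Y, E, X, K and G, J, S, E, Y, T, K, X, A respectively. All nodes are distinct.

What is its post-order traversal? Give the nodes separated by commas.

The first element of pre-order is the root; it splits in-order into left and right subtrees.
Root A: left subtree has 8 nodes {G, J, S, E, Y, T, K, X}, right has 0 { }.
  Root T: left subtree has 5 nodes {G, J, S, E, Y}, right has 2 {K, X}.
    Root J: left subtree has 1 node {G}, right has 3 {S, E, Y}.
      Root S: left subtree has 0 nodes { }, right has 2 {E, Y}.
        Root Y: left subtree has 1 node {E}, right has 0 { }.
    Root X: left subtree has 1 node {K}, right has 0 { }.

G, E, Y, S, J, K, X, T, A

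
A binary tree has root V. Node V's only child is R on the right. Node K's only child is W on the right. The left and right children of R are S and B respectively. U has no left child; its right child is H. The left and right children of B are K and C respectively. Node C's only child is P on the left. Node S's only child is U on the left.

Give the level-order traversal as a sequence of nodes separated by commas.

V, R, S, B, U, K, C, H, W, P

Level-order visits nodes level by level from the root, left to right within each level.
Level 0: V
Level 1: R
Level 2: S, B
Level 3: U, K, C
Level 4: H, W, P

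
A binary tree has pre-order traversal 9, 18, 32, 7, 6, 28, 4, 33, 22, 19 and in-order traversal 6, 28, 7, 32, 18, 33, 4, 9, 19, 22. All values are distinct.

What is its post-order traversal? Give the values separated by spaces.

The first element of pre-order is the root; it splits in-order into left and right subtrees.
Root 9: left subtree has 7 nodes {6, 28, 7, 32, 18, 33, 4}, right has 2 {19, 22}.
  Root 18: left subtree has 4 nodes {6, 28, 7, 32}, right has 2 {33, 4}.
    Root 32: left subtree has 3 nodes {6, 28, 7}, right has 0 { }.
      Root 7: left subtree has 2 nodes {6, 28}, right has 0 { }.
        Root 6: left subtree has 0 nodes { }, right has 1 {28}.
    Root 4: left subtree has 1 node {33}, right has 0 { }.
  Root 22: left subtree has 1 node {19}, right has 0 { }.

28 6 7 32 33 4 18 19 22 9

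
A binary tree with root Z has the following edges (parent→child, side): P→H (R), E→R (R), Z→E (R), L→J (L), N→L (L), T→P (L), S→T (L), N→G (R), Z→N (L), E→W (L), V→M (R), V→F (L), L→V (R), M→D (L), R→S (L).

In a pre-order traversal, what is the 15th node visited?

P

Pre-order visits the node, then its left subtree, then its right subtree.
Visit Z.
At Z: go left to N.
  Visit N.
  At N: go left to L.
    Visit L.
    At L: go left to J.
      J is a leaf — visit J.
    At L: go right to V.
      Visit V.
      At V: go left to F.
        F is a leaf — visit F.
      At V: go right to M.
        Visit M.
        At M: go left to D.
          D is a leaf — visit D.
        At M: no right child.
  At N: go right to G.
    G is a leaf — visit G.
At Z: go right to E.
  Visit E.
  At E: go left to W.
    W is a leaf — visit W.
  At E: go right to R.
    Visit R.
    At R: go left to S.
      Visit S.
      At S: go left to T.
        Visit T.
        At T: go left to P.
          Visit P.
          At P: no left child.
          At P: go right to H.
            H is a leaf — visit H.
        At T: no right child.
      At S: no right child.
    At R: no right child.
Full pre-order sequence: Z, N, L, J, V, F, M, D, G, E, W, R, S, T, P, H.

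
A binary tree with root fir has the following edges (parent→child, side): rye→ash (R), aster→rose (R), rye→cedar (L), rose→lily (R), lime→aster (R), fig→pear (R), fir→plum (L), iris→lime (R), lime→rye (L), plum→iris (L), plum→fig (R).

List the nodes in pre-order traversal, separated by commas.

Pre-order visits the node, then its left subtree, then its right subtree.
Visit fir.
At fir: go left to plum.
  Visit plum.
  At plum: go left to iris.
    Visit iris.
    At iris: no left child.
    At iris: go right to lime.
      Visit lime.
      At lime: go left to rye.
        Visit rye.
        At rye: go left to cedar.
          cedar is a leaf — visit cedar.
        At rye: go right to ash.
          ash is a leaf — visit ash.
      At lime: go right to aster.
        Visit aster.
        At aster: no left child.
        At aster: go right to rose.
          Visit rose.
          At rose: no left child.
          At rose: go right to lily.
            lily is a leaf — visit lily.
  At plum: go right to fig.
    Visit fig.
    At fig: no left child.
    At fig: go right to pear.
      pear is a leaf — visit pear.
At fir: no right child.

fir, plum, iris, lime, rye, cedar, ash, aster, rose, lily, fig, pear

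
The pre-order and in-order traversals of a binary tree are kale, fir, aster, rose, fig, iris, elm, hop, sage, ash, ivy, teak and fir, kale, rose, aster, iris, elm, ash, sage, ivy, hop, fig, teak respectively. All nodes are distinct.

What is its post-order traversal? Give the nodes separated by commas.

The first element of pre-order is the root; it splits in-order into left and right subtrees.
Root kale: left subtree has 1 node {fir}, right has 10 {rose, aster, iris, elm, ash, sage, ivy, hop, fig, teak}.
  Root aster: left subtree has 1 node {rose}, right has 8 {iris, elm, ash, sage, ivy, hop, fig, teak}.
    Root fig: left subtree has 6 nodes {iris, elm, ash, sage, ivy, hop}, right has 1 {teak}.
      Root iris: left subtree has 0 nodes { }, right has 5 {elm, ash, sage, ivy, hop}.
        Root elm: left subtree has 0 nodes { }, right has 4 {ash, sage, ivy, hop}.
          Root hop: left subtree has 3 nodes {ash, sage, ivy}, right has 0 { }.
            Root sage: left subtree has 1 node {ash}, right has 1 {ivy}.

fir, rose, ash, ivy, sage, hop, elm, iris, teak, fig, aster, kale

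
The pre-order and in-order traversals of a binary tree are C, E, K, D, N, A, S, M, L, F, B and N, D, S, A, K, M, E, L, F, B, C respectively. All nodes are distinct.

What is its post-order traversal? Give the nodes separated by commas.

The first element of pre-order is the root; it splits in-order into left and right subtrees.
Root C: left subtree has 10 nodes {N, D, S, A, K, M, E, L, F, B}, right has 0 { }.
  Root E: left subtree has 6 nodes {N, D, S, A, K, M}, right has 3 {L, F, B}.
    Root K: left subtree has 4 nodes {N, D, S, A}, right has 1 {M}.
      Root D: left subtree has 1 node {N}, right has 2 {S, A}.
        Root A: left subtree has 1 node {S}, right has 0 { }.
    Root L: left subtree has 0 nodes { }, right has 2 {F, B}.
      Root F: left subtree has 0 nodes { }, right has 1 {B}.

N, S, A, D, M, K, B, F, L, E, C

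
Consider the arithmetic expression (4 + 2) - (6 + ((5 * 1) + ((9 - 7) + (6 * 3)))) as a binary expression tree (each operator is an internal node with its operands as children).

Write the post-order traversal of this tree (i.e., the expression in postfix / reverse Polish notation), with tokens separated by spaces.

4 2 + 6 5 1 * 9 7 - 6 3 * + + + -

Post-order on an expression tree gives postfix notation: for each operator, emit left operand, right operand, then the operator.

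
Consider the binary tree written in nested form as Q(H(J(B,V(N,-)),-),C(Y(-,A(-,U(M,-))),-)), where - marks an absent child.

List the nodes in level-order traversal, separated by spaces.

Level-order visits nodes level by level from the root, left to right within each level.
Level 0: Q
Level 1: H, C
Level 2: J, Y
Level 3: B, V, A
Level 4: N, U
Level 5: M

Q H C J Y B V A N U M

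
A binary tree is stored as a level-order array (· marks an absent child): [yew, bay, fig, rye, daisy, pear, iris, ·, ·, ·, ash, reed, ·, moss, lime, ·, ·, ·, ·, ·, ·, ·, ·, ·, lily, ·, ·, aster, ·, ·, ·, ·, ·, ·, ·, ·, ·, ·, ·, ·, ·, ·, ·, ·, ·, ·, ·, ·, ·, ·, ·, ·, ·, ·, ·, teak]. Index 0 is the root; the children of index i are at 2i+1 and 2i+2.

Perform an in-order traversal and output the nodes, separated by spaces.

In-order visits the left subtree, then the node, then the right subtree.
At yew: go left to bay.
  At bay: go left to rye.
    rye is a leaf — visit rye.
  Visit bay.
  At bay: go right to daisy.
    At daisy: no left child.
    Visit daisy.
    At daisy: go right to ash.
      ash is a leaf — visit ash.
Visit yew.
At yew: go right to fig.
  At fig: go left to pear.
    At pear: go left to reed.
      At reed: no left child.
      Visit reed.
      At reed: go right to lily.
        lily is a leaf — visit lily.
    Visit pear.
    At pear: no right child.
  Visit fig.
  At fig: go right to iris.
    At iris: go left to moss.
      At moss: go left to aster.
        At aster: go left to teak.
          teak is a leaf — visit teak.
        Visit aster.
        At aster: no right child.
      Visit moss.
      At moss: no right child.
    Visit iris.
    At iris: go right to lime.
      lime is a leaf — visit lime.

rye bay daisy ash yew reed lily pear fig teak aster moss iris lime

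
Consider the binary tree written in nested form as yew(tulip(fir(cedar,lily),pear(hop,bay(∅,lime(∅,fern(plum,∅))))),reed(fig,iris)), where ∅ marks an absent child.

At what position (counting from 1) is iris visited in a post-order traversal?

Post-order visits the left subtree, then the right subtree, then the node.
At yew: go left to tulip.
  At tulip: go left to fir.
    At fir: go left to cedar.
      cedar is a leaf — visit cedar.
    At fir: go right to lily.
      lily is a leaf — visit lily.
    Visit fir.
  At tulip: go right to pear.
    At pear: go left to hop.
      hop is a leaf — visit hop.
    At pear: go right to bay.
      At bay: no left child.
      At bay: go right to lime.
        At lime: no left child.
        At lime: go right to fern.
          At fern: go left to plum.
            plum is a leaf — visit plum.
          At fern: no right child.
          Visit fern.
        Visit lime.
      Visit bay.
    Visit pear.
  Visit tulip.
At yew: go right to reed.
  At reed: go left to fig.
    fig is a leaf — visit fig.
  At reed: go right to iris.
    iris is a leaf — visit iris.
  Visit reed.
Visit yew.
Full post-order sequence: cedar, lily, fir, hop, plum, fern, lime, bay, pear, tulip, fig, iris, reed, yew.

12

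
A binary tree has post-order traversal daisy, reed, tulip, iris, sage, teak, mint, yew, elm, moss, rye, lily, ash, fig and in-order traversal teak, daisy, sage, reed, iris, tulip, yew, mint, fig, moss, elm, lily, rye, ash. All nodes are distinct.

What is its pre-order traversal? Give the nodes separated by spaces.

The last element of post-order is the root; it splits in-order into left and right subtrees.
Root fig: left subtree has 8 nodes {teak, daisy, sage, reed, iris, tulip, yew, mint}, right has 5 {moss, elm, lily, rye, ash}.
  Root yew: left subtree has 6 nodes {teak, daisy, sage, reed, iris, tulip}, right has 1 {mint}.
    Root teak: left subtree has 0 nodes { }, right has 5 {daisy, sage, reed, iris, tulip}.
      Root sage: left subtree has 1 node {daisy}, right has 3 {reed, iris, tulip}.
        Root iris: left subtree has 1 node {reed}, right has 1 {tulip}.
  Root ash: left subtree has 4 nodes {moss, elm, lily, rye}, right has 0 { }.
    Root lily: left subtree has 2 nodes {moss, elm}, right has 1 {rye}.
      Root moss: left subtree has 0 nodes { }, right has 1 {elm}.

fig yew teak sage daisy iris reed tulip mint ash lily moss elm rye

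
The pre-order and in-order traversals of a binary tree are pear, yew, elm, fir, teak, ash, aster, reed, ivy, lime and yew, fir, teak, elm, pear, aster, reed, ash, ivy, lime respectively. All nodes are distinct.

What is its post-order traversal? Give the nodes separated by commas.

teak, fir, elm, yew, reed, aster, lime, ivy, ash, pear

The first element of pre-order is the root; it splits in-order into left and right subtrees.
Root pear: left subtree has 4 nodes {yew, fir, teak, elm}, right has 5 {aster, reed, ash, ivy, lime}.
  Root yew: left subtree has 0 nodes { }, right has 3 {fir, teak, elm}.
    Root elm: left subtree has 2 nodes {fir, teak}, right has 0 { }.
      Root fir: left subtree has 0 nodes { }, right has 1 {teak}.
  Root ash: left subtree has 2 nodes {aster, reed}, right has 2 {ivy, lime}.
    Root aster: left subtree has 0 nodes { }, right has 1 {reed}.
    Root ivy: left subtree has 0 nodes { }, right has 1 {lime}.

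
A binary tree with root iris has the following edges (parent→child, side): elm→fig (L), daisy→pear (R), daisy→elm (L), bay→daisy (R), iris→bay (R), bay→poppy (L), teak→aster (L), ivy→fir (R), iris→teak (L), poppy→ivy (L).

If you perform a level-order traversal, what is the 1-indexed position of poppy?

5

Level-order visits nodes level by level from the root, left to right within each level.
Level 0: iris
Level 1: teak, bay
Level 2: aster, poppy, daisy
Level 3: ivy, elm, pear
Level 4: fir, fig
Full level-order sequence: iris, teak, bay, aster, poppy, daisy, ivy, elm, pear, fir, fig.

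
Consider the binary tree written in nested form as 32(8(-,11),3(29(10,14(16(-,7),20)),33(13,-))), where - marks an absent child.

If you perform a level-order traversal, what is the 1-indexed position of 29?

Level-order visits nodes level by level from the root, left to right within each level.
Level 0: 32
Level 1: 8, 3
Level 2: 11, 29, 33
Level 3: 10, 14, 13
Level 4: 16, 20
Level 5: 7
Full level-order sequence: 32, 8, 3, 11, 29, 33, 10, 14, 13, 16, 20, 7.

5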